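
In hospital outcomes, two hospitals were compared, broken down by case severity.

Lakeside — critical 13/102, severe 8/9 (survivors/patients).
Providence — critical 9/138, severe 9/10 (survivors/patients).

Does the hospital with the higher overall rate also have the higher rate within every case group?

Critical: Lakeside 13/102 = 12.7%, Providence 9/138 = 6.5% → Lakeside
Severe: Lakeside 8/9 = 88.9%, Providence 9/10 = 90.0% → Providence
Overall: Lakeside 21/111 = 18.9%, Providence 18/148 = 12.2% → Lakeside
Neither sweeps: Lakeside wins 1 of 2 groups, Providence wins 1. Lakeside wins overall but not every group — no Simpson reversal.

No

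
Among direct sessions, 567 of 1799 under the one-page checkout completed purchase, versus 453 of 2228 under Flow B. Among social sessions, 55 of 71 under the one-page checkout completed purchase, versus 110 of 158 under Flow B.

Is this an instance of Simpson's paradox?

No

Direct: the one-page checkout 567/1799 = 31.5%, Flow B 453/2228 = 20.3% → the one-page checkout
Social: the one-page checkout 55/71 = 77.5%, Flow B 110/158 = 69.6% → the one-page checkout
Overall: the one-page checkout 622/1870 = 33.3%, Flow B 563/2386 = 23.6% → the one-page checkout
The one-page checkout wins overall and in every traffic group — no reversal.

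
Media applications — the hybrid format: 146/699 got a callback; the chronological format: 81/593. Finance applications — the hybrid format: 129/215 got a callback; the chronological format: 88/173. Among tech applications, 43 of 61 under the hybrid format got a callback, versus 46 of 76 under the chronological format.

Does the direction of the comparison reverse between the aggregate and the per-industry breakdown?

Media: the hybrid format 146/699 = 20.9%, the chronological format 81/593 = 13.7% → the hybrid format
Finance: the hybrid format 129/215 = 60.0%, the chronological format 88/173 = 50.9% → the hybrid format
Tech: the hybrid format 43/61 = 70.5%, the chronological format 46/76 = 60.5% → the hybrid format
Overall: the hybrid format 318/975 = 32.6%, the chronological format 215/842 = 25.5% → the hybrid format
The hybrid format wins overall and in every industry group — no reversal.

No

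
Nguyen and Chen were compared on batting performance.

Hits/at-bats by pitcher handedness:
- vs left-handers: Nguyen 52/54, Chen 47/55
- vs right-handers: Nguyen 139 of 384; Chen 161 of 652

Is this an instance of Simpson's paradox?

No

Vs left-handers: Nguyen 52/54 = 96.3%, Chen 47/55 = 85.5% → Nguyen
Vs right-handers: Nguyen 139/384 = 36.2%, Chen 161/652 = 24.7% → Nguyen
Overall: Nguyen 191/438 = 43.6%, Chen 208/707 = 29.4% → Nguyen
Nguyen wins overall and in every pitcher group — no reversal.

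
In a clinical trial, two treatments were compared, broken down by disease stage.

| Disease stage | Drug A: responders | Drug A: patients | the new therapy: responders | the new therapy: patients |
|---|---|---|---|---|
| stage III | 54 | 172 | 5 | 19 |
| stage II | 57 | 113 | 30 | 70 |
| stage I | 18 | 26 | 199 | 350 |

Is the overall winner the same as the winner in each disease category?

Stage III: Drug A 54/172 = 31.4%, the new therapy 5/19 = 26.3% → Drug A
Stage II: Drug A 57/113 = 50.4%, the new therapy 30/70 = 42.9% → Drug A
Stage I: Drug A 18/26 = 69.2%, the new therapy 199/350 = 56.9% → Drug A
Overall: Drug A 129/311 = 41.5%, the new therapy 234/439 = 53.3% → the new therapy
Drug A wins each disease group but the new therapy wins overall — the comparison reverses. Drug A's patients skew toward stage III, which has a lower base rate.

No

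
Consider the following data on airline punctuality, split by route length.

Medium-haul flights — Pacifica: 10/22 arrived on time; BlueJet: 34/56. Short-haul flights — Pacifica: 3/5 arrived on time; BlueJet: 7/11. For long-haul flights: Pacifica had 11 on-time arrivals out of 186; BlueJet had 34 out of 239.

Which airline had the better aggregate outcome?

BlueJet

Medium-haul: Pacifica 10/22 = 45.5%, BlueJet 34/56 = 60.7% → BlueJet
Short-haul: Pacifica 3/5 = 60.0%, BlueJet 7/11 = 63.6% → BlueJet
Long-haul: Pacifica 11/186 = 5.9%, BlueJet 34/239 = 14.2% → BlueJet
Overall: Pacifica 24/213 = 11.3%, BlueJet 75/306 = 24.5% → BlueJet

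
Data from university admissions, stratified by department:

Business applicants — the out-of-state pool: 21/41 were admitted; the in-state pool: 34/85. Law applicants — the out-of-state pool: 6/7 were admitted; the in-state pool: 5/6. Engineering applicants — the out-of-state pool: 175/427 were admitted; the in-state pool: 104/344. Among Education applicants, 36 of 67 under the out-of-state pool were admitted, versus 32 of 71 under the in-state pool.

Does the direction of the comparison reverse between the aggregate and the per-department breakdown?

No

Business: the out-of-state pool 21/41 = 51.2%, the in-state pool 34/85 = 40.0% → the out-of-state pool
Law: the out-of-state pool 6/7 = 85.7%, the in-state pool 5/6 = 83.3% → the out-of-state pool
Engineering: the out-of-state pool 175/427 = 41.0%, the in-state pool 104/344 = 30.2% → the out-of-state pool
Education: the out-of-state pool 36/67 = 53.7%, the in-state pool 32/71 = 45.1% → the out-of-state pool
Overall: the out-of-state pool 238/542 = 43.9%, the in-state pool 175/506 = 34.6% → the out-of-state pool
The out-of-state pool wins overall and in every department group — no reversal.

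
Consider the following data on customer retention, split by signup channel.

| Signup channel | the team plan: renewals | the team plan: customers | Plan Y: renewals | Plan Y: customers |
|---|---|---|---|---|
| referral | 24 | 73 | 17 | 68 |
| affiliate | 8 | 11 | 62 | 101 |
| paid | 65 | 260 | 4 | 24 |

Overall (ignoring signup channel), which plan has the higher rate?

Plan Y

Referral: the team plan 24/73 = 32.9%, Plan Y 17/68 = 25.0% → the team plan
Affiliate: the team plan 8/11 = 72.7%, Plan Y 62/101 = 61.4% → the team plan
Paid: the team plan 65/260 = 25.0%, Plan Y 4/24 = 16.7% → the team plan
Overall: the team plan 97/344 = 28.2%, Plan Y 83/193 = 43.0% → Plan Y
(The team plan wins every signup group but Plan Y wins overall — the team plan's customers skew toward the low-rate paid group.)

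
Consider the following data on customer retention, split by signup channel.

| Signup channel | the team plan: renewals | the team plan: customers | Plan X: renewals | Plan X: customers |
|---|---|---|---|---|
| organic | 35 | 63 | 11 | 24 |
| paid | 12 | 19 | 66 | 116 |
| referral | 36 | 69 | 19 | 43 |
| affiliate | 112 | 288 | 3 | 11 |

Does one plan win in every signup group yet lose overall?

Organic: the team plan 35/63 = 55.6%, Plan X 11/24 = 45.8% → the team plan
Paid: the team plan 12/19 = 63.2%, Plan X 66/116 = 56.9% → the team plan
Referral: the team plan 36/69 = 52.2%, Plan X 19/43 = 44.2% → the team plan
Affiliate: the team plan 112/288 = 38.9%, Plan X 3/11 = 27.3% → the team plan
Overall: the team plan 195/439 = 44.4%, Plan X 99/194 = 51.0% → Plan X
The team plan wins each signup group but Plan X wins overall — the comparison reverses. The team plan's customers skew toward affiliate, which has a lower base rate.

Yes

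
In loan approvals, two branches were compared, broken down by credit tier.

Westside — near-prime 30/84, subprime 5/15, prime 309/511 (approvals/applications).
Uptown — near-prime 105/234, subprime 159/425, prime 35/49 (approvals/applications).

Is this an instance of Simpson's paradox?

Near-prime: Westside 30/84 = 35.7%, Uptown 105/234 = 44.9% → Uptown
Subprime: Westside 5/15 = 33.3%, Uptown 159/425 = 37.4% → Uptown
Prime: Westside 309/511 = 60.5%, Uptown 35/49 = 71.4% → Uptown
Overall: Westside 344/610 = 56.4%, Uptown 299/708 = 42.2% → Westside
Uptown wins each credit group but Westside wins overall — the comparison reverses. Uptown's applications skew toward subprime, which has a lower base rate.

Yes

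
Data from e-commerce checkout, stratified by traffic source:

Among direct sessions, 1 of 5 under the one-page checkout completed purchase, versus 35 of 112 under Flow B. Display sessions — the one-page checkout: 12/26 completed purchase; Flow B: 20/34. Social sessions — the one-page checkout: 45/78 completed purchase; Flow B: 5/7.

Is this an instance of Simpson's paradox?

Direct: the one-page checkout 1/5 = 20.0%, Flow B 35/112 = 31.2% → Flow B
Display: the one-page checkout 12/26 = 46.2%, Flow B 20/34 = 58.8% → Flow B
Social: the one-page checkout 45/78 = 57.7%, Flow B 5/7 = 71.4% → Flow B
Overall: the one-page checkout 58/109 = 53.2%, Flow B 60/153 = 39.2% → the one-page checkout
Flow B wins each traffic group but the one-page checkout wins overall — the comparison reverses. Flow B's sessions skew toward direct, which has a lower base rate.

Yes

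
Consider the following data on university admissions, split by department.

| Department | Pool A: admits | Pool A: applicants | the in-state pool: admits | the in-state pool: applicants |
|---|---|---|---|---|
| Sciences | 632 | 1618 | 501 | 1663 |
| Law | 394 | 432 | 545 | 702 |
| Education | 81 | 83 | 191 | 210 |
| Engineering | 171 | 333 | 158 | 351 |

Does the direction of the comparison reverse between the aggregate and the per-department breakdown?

Sciences: Pool A 632/1618 = 39.1%, the in-state pool 501/1663 = 30.1% → Pool A
Law: Pool A 394/432 = 91.2%, the in-state pool 545/702 = 77.6% → Pool A
Education: Pool A 81/83 = 97.6%, the in-state pool 191/210 = 91.0% → Pool A
Engineering: Pool A 171/333 = 51.4%, the in-state pool 158/351 = 45.0% → Pool A
Overall: Pool A 1278/2466 = 51.8%, the in-state pool 1395/2926 = 47.7% → Pool A
Pool A wins overall and in every department group — no reversal.

No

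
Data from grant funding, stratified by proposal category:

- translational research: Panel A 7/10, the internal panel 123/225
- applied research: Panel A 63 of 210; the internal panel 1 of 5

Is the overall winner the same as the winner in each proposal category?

Translational research: Panel A 7/10 = 70.0%, the internal panel 123/225 = 54.7% → Panel A
Applied research: Panel A 63/210 = 30.0%, the internal panel 1/5 = 20.0% → Panel A
Overall: Panel A 70/220 = 31.8%, the internal panel 124/230 = 53.9% → the internal panel
Panel A wins each proposal group but the internal panel wins overall — the comparison reverses. Panel A's proposals skew toward applied research, which has a lower base rate.

No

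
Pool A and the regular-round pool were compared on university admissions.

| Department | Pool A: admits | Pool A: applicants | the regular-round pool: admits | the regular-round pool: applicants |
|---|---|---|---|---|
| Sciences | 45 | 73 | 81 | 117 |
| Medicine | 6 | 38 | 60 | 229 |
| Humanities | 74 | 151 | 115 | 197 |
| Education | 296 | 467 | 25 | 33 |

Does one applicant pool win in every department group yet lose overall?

Sciences: Pool A 45/73 = 61.6%, the regular-round pool 81/117 = 69.2% → the regular-round pool
Medicine: Pool A 6/38 = 15.8%, the regular-round pool 60/229 = 26.2% → the regular-round pool
Humanities: Pool A 74/151 = 49.0%, the regular-round pool 115/197 = 58.4% → the regular-round pool
Education: Pool A 296/467 = 63.4%, the regular-round pool 25/33 = 75.8% → the regular-round pool
Overall: Pool A 421/729 = 57.8%, the regular-round pool 281/576 = 48.8% → Pool A
The regular-round pool wins each department group but Pool A wins overall — the comparison reverses. The regular-round pool's applicants skew toward Medicine, which has a lower base rate.

Yes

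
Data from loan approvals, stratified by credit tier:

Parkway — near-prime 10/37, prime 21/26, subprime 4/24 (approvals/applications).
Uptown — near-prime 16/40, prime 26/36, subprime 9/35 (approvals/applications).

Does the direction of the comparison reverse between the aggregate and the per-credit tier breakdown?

Near-prime: Parkway 10/37 = 27.0%, Uptown 16/40 = 40.0% → Uptown
Prime: Parkway 21/26 = 80.8%, Uptown 26/36 = 72.2% → Parkway
Subprime: Parkway 4/24 = 16.7%, Uptown 9/35 = 25.7% → Uptown
Overall: Parkway 35/87 = 40.2%, Uptown 51/111 = 45.9% → Uptown
Neither sweeps: Parkway wins 1 of 3 groups, Uptown wins 2. Uptown wins overall but not every group — no Simpson reversal.

No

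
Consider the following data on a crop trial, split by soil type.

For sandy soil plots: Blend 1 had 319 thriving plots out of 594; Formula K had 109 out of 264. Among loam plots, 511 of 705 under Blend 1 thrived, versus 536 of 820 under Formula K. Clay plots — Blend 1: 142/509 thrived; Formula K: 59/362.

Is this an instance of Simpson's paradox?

Sandy soil: Blend 1 319/594 = 53.7%, Formula K 109/264 = 41.3% → Blend 1
Loam: Blend 1 511/705 = 72.5%, Formula K 536/820 = 65.4% → Blend 1
Clay: Blend 1 142/509 = 27.9%, Formula K 59/362 = 16.3% → Blend 1
Overall: Blend 1 972/1808 = 53.8%, Formula K 704/1446 = 48.7% → Blend 1
Blend 1 wins overall and in every soil group — no reversal.

No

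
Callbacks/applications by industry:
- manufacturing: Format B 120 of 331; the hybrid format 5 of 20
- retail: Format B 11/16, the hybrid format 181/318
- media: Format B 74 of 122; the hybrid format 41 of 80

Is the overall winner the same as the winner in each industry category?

No

Manufacturing: Format B 120/331 = 36.3%, the hybrid format 5/20 = 25.0% → Format B
Retail: Format B 11/16 = 68.8%, the hybrid format 181/318 = 56.9% → Format B
Media: Format B 74/122 = 60.7%, the hybrid format 41/80 = 51.2% → Format B
Overall: Format B 205/469 = 43.7%, the hybrid format 227/418 = 54.3% → the hybrid format
Format B wins each industry group but the hybrid format wins overall — the comparison reverses. Format B's applications skew toward manufacturing, which has a lower base rate.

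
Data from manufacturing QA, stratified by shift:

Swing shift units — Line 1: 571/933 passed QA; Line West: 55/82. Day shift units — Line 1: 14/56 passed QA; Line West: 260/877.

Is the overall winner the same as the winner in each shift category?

No

Swing shift: Line 1 571/933 = 61.2%, Line West 55/82 = 67.1% → Line West
Day shift: Line 1 14/56 = 25.0%, Line West 260/877 = 29.6% → Line West
Overall: Line 1 585/989 = 59.2%, Line West 315/959 = 32.8% → Line 1
Line West wins each shift group but Line 1 wins overall — the comparison reverses. Line West's units skew toward day shift, which has a lower base rate.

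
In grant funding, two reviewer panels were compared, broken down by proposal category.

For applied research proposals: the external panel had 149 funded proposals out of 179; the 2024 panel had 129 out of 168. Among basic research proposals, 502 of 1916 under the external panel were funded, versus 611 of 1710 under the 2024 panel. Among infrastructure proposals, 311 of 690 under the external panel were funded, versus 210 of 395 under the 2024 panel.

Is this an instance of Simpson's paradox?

No

Applied research: the external panel 149/179 = 83.2%, the 2024 panel 129/168 = 76.8% → the external panel
Basic research: the external panel 502/1916 = 26.2%, the 2024 panel 611/1710 = 35.7% → the 2024 panel
Infrastructure: the external panel 311/690 = 45.1%, the 2024 panel 210/395 = 53.2% → the 2024 panel
Overall: the external panel 962/2785 = 34.5%, the 2024 panel 950/2273 = 41.8% → the 2024 panel
Neither sweeps: the external panel wins 1 of 3 groups, the 2024 panel wins 2. The 2024 panel wins overall but not every group — no Simpson reversal.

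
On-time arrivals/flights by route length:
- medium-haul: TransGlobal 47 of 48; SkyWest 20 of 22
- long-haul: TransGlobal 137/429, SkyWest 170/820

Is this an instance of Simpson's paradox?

No

Medium-haul: TransGlobal 47/48 = 97.9%, SkyWest 20/22 = 90.9% → TransGlobal
Long-haul: TransGlobal 137/429 = 31.9%, SkyWest 170/820 = 20.7% → TransGlobal
Overall: TransGlobal 184/477 = 38.6%, SkyWest 190/842 = 22.6% → TransGlobal
TransGlobal wins overall and in every route group — no reversal.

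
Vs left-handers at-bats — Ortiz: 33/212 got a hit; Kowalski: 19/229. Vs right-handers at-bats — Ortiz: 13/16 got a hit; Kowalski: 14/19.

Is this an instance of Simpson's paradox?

No

Vs left-handers: Ortiz 33/212 = 15.6%, Kowalski 19/229 = 8.3% → Ortiz
Vs right-handers: Ortiz 13/16 = 81.2%, Kowalski 14/19 = 73.7% → Ortiz
Overall: Ortiz 46/228 = 20.2%, Kowalski 33/248 = 13.3% → Ortiz
Ortiz wins overall and in every pitcher group — no reversal.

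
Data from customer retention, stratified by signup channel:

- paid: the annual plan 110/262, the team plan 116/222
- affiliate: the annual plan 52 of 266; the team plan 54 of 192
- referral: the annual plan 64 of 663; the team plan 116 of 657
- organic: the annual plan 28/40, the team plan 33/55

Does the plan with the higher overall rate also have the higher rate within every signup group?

Paid: the annual plan 110/262 = 42.0%, the team plan 116/222 = 52.3% → the team plan
Affiliate: the annual plan 52/266 = 19.5%, the team plan 54/192 = 28.1% → the team plan
Referral: the annual plan 64/663 = 9.7%, the team plan 116/657 = 17.7% → the team plan
Organic: the annual plan 28/40 = 70.0%, the team plan 33/55 = 60.0% → the annual plan
Overall: the annual plan 254/1231 = 20.6%, the team plan 319/1126 = 28.3% → the team plan
Neither sweeps: the annual plan wins 1 of 4 groups, the team plan wins 3. The team plan wins overall but not every group — no Simpson reversal.

No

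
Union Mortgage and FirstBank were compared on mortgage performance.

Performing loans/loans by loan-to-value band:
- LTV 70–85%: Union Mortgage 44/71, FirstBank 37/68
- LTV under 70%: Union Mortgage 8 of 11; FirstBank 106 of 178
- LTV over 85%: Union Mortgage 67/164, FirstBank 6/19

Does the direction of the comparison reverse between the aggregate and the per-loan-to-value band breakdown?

Yes

LTV 70–85%: Union Mortgage 44/71 = 62.0%, FirstBank 37/68 = 54.4% → Union Mortgage
LTV under 70%: Union Mortgage 8/11 = 72.7%, FirstBank 106/178 = 59.6% → Union Mortgage
LTV over 85%: Union Mortgage 67/164 = 40.9%, FirstBank 6/19 = 31.6% → Union Mortgage
Overall: Union Mortgage 119/246 = 48.4%, FirstBank 149/265 = 56.2% → FirstBank
Union Mortgage wins each loan-to-value group but FirstBank wins overall — the comparison reverses. Union Mortgage's loans skew toward LTV over 85%, which has a lower base rate.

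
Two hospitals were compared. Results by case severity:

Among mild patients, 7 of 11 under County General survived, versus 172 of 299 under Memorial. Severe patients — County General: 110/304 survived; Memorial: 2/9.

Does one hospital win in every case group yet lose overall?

Mild: County General 7/11 = 63.6%, Memorial 172/299 = 57.5% → County General
Severe: County General 110/304 = 36.2%, Memorial 2/9 = 22.2% → County General
Overall: County General 117/315 = 37.1%, Memorial 174/308 = 56.5% → Memorial
County General wins each case group but Memorial wins overall — the comparison reverses. County General's patients skew toward severe, which has a lower base rate.

Yes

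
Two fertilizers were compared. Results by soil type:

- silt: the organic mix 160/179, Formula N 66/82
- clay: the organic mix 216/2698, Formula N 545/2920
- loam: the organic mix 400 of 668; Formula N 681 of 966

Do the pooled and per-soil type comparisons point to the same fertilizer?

No

Silt: the organic mix 160/179 = 89.4%, Formula N 66/82 = 80.5% → the organic mix
Clay: the organic mix 216/2698 = 8.0%, Formula N 545/2920 = 18.7% → Formula N
Loam: the organic mix 400/668 = 59.9%, Formula N 681/966 = 70.5% → Formula N
Overall: the organic mix 776/3545 = 21.9%, Formula N 1292/3968 = 32.6% → Formula N
Neither sweeps: the organic mix wins 1 of 3 groups, Formula N wins 2. Formula N wins overall but not every group — no Simpson reversal.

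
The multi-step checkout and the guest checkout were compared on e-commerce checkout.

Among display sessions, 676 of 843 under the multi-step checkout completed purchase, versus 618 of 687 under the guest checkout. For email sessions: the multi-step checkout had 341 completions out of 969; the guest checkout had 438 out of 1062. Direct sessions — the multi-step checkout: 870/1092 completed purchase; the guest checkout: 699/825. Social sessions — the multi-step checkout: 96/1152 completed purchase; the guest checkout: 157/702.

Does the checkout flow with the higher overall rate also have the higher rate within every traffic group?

Yes

Display: the multi-step checkout 676/843 = 80.2%, the guest checkout 618/687 = 90.0% → the guest checkout
Email: the multi-step checkout 341/969 = 35.2%, the guest checkout 438/1062 = 41.2% → the guest checkout
Direct: the multi-step checkout 870/1092 = 79.7%, the guest checkout 699/825 = 84.7% → the guest checkout
Social: the multi-step checkout 96/1152 = 8.3%, the guest checkout 157/702 = 22.4% → the guest checkout
Overall: the multi-step checkout 1983/4056 = 48.9%, the guest checkout 1912/3276 = 58.4% → the guest checkout
The guest checkout wins overall and in every traffic group — no reversal.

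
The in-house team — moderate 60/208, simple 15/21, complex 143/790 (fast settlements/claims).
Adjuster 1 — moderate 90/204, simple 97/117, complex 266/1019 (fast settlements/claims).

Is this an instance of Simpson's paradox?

No

Moderate: the in-house team 60/208 = 28.8%, Adjuster 1 90/204 = 44.1% → Adjuster 1
Simple: the in-house team 15/21 = 71.4%, Adjuster 1 97/117 = 82.9% → Adjuster 1
Complex: the in-house team 143/790 = 18.1%, Adjuster 1 266/1019 = 26.1% → Adjuster 1
Overall: the in-house team 218/1019 = 21.4%, Adjuster 1 453/1340 = 33.8% → Adjuster 1
Adjuster 1 wins overall and in every claim group — no reversal.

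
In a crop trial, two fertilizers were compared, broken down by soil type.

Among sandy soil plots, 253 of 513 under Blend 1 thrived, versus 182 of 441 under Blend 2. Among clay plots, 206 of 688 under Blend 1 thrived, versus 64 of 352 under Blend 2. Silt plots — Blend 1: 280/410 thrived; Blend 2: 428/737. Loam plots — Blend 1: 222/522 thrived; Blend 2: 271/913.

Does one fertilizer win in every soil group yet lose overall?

Sandy soil: Blend 1 253/513 = 49.3%, Blend 2 182/441 = 41.3% → Blend 1
Clay: Blend 1 206/688 = 29.9%, Blend 2 64/352 = 18.2% → Blend 1
Silt: Blend 1 280/410 = 68.3%, Blend 2 428/737 = 58.1% → Blend 1
Loam: Blend 1 222/522 = 42.5%, Blend 2 271/913 = 29.7% → Blend 1
Overall: Blend 1 961/2133 = 45.1%, Blend 2 945/2443 = 38.7% → Blend 1
Blend 1 wins overall and in every soil group — no reversal.

No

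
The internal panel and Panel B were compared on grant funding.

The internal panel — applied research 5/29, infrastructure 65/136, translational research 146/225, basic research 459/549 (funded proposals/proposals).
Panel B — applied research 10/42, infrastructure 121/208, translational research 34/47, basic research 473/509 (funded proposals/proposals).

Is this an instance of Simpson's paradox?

Applied research: the internal panel 5/29 = 17.2%, Panel B 10/42 = 23.8% → Panel B
Infrastructure: the internal panel 65/136 = 47.8%, Panel B 121/208 = 58.2% → Panel B
Translational research: the internal panel 146/225 = 64.9%, Panel B 34/47 = 72.3% → Panel B
Basic research: the internal panel 459/549 = 83.6%, Panel B 473/509 = 92.9% → Panel B
Overall: the internal panel 675/939 = 71.9%, Panel B 638/806 = 79.2% → Panel B
Panel B wins overall and in every proposal group — no reversal.

No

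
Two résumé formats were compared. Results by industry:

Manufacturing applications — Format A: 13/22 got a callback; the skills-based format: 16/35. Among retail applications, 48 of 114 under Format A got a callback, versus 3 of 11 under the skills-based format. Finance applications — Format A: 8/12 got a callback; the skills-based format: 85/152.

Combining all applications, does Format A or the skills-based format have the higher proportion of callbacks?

the skills-based format

Manufacturing: Format A 13/22 = 59.1%, the skills-based format 16/35 = 45.7% → Format A
Retail: Format A 48/114 = 42.1%, the skills-based format 3/11 = 27.3% → Format A
Finance: Format A 8/12 = 66.7%, the skills-based format 85/152 = 55.9% → Format A
Overall: Format A 69/148 = 46.6%, the skills-based format 104/198 = 52.5% → the skills-based format
(Format A wins every industry group but the skills-based format wins overall — Format A's applications skew toward the low-rate retail group.)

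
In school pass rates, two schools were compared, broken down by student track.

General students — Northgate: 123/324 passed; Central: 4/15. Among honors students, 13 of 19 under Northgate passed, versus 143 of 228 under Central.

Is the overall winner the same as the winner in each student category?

No

General: Northgate 123/324 = 38.0%, Central 4/15 = 26.7% → Northgate
Honors: Northgate 13/19 = 68.4%, Central 143/228 = 62.7% → Northgate
Overall: Northgate 136/343 = 39.7%, Central 147/243 = 60.5% → Central
Northgate wins each student group but Central wins overall — the comparison reverses. Northgate's students skew toward general, which has a lower base rate.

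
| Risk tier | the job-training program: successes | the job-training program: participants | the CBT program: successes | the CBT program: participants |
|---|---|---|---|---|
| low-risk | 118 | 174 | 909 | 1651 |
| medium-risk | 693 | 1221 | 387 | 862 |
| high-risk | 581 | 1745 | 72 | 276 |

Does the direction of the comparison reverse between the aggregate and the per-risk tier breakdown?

Yes

Low-risk: the job-training program 118/174 = 67.8%, the CBT program 909/1651 = 55.1% → the job-training program
Medium-risk: the job-training program 693/1221 = 56.8%, the CBT program 387/862 = 44.9% → the job-training program
High-risk: the job-training program 581/1745 = 33.3%, the CBT program 72/276 = 26.1% → the job-training program
Overall: the job-training program 1392/3140 = 44.3%, the CBT program 1368/2789 = 49.0% → the CBT program
The job-training program wins each risk group but the CBT program wins overall — the comparison reverses. The job-training program's participants skew toward high-risk, which has a lower base rate.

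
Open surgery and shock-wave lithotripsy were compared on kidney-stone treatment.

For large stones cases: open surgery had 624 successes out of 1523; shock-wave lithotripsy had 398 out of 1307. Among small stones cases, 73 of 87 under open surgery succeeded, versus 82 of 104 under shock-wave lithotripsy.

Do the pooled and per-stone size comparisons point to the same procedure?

Yes

Large stones: open surgery 624/1523 = 41.0%, shock-wave lithotripsy 398/1307 = 30.5% → open surgery
Small stones: open surgery 73/87 = 83.9%, shock-wave lithotripsy 82/104 = 78.8% → open surgery
Overall: open surgery 697/1610 = 43.3%, shock-wave lithotripsy 480/1411 = 34.0% → open surgery
Open surgery wins overall and in every stone group — no reversal.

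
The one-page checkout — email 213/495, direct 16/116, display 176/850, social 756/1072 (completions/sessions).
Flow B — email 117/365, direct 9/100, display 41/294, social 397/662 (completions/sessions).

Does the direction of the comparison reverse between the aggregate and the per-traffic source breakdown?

No

Email: the one-page checkout 213/495 = 43.0%, Flow B 117/365 = 32.1% → the one-page checkout
Direct: the one-page checkout 16/116 = 13.8%, Flow B 9/100 = 9.0% → the one-page checkout
Display: the one-page checkout 176/850 = 20.7%, Flow B 41/294 = 13.9% → the one-page checkout
Social: the one-page checkout 756/1072 = 70.5%, Flow B 397/662 = 60.0% → the one-page checkout
Overall: the one-page checkout 1161/2533 = 45.8%, Flow B 564/1421 = 39.7% → the one-page checkout
The one-page checkout wins overall and in every traffic group — no reversal.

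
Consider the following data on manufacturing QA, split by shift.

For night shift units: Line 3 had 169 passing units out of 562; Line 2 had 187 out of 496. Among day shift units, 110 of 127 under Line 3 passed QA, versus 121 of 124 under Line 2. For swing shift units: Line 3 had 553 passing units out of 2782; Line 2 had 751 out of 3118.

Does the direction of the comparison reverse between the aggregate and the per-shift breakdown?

No

Night shift: Line 3 169/562 = 30.1%, Line 2 187/496 = 37.7% → Line 2
Day shift: Line 3 110/127 = 86.6%, Line 2 121/124 = 97.6% → Line 2
Swing shift: Line 3 553/2782 = 19.9%, Line 2 751/3118 = 24.1% → Line 2
Overall: Line 3 832/3471 = 24.0%, Line 2 1059/3738 = 28.3% → Line 2
Line 2 wins overall and in every shift group — no reversal.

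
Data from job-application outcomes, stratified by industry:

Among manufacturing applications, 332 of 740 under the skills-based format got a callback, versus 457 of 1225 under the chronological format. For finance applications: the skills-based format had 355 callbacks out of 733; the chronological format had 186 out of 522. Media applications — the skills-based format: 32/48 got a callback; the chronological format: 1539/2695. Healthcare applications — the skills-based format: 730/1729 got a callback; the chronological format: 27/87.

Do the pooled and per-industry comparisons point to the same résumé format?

Manufacturing: the skills-based format 332/740 = 44.9%, the chronological format 457/1225 = 37.3% → the skills-based format
Finance: the skills-based format 355/733 = 48.4%, the chronological format 186/522 = 35.6% → the skills-based format
Media: the skills-based format 32/48 = 66.7%, the chronological format 1539/2695 = 57.1% → the skills-based format
Healthcare: the skills-based format 730/1729 = 42.2%, the chronological format 27/87 = 31.0% → the skills-based format
Overall: the skills-based format 1449/3250 = 44.6%, the chronological format 2209/4529 = 48.8% → the chronological format
The skills-based format wins each industry group but the chronological format wins overall — the comparison reverses. The skills-based format's applications skew toward healthcare, which has a lower base rate.

No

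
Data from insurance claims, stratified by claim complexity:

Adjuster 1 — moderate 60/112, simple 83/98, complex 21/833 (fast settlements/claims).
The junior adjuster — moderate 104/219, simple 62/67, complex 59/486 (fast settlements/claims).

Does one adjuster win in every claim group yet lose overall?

Moderate: Adjuster 1 60/112 = 53.6%, the junior adjuster 104/219 = 47.5% → Adjuster 1
Simple: Adjuster 1 83/98 = 84.7%, the junior adjuster 62/67 = 92.5% → the junior adjuster
Complex: Adjuster 1 21/833 = 2.5%, the junior adjuster 59/486 = 12.1% → the junior adjuster
Overall: Adjuster 1 164/1043 = 15.7%, the junior adjuster 225/772 = 29.1% → the junior adjuster
Neither sweeps: Adjuster 1 wins 1 of 3 groups, the junior adjuster wins 2. The junior adjuster wins overall but not every group — no Simpson reversal.

No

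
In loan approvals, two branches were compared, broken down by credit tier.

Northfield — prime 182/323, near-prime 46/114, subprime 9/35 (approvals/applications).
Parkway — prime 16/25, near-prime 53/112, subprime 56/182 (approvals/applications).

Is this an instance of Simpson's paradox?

Yes

Prime: Northfield 182/323 = 56.3%, Parkway 16/25 = 64.0% → Parkway
Near-prime: Northfield 46/114 = 40.4%, Parkway 53/112 = 47.3% → Parkway
Subprime: Northfield 9/35 = 25.7%, Parkway 56/182 = 30.8% → Parkway
Overall: Northfield 237/472 = 50.2%, Parkway 125/319 = 39.2% → Northfield
Parkway wins each credit group but Northfield wins overall — the comparison reverses. Parkway's applications skew toward subprime, which has a lower base rate.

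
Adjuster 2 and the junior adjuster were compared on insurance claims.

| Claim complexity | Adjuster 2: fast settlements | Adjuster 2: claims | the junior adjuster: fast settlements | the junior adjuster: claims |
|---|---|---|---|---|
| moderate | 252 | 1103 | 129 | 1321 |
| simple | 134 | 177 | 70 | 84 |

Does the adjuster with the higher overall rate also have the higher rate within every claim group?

Moderate: Adjuster 2 252/1103 = 22.8%, the junior adjuster 129/1321 = 9.8% → Adjuster 2
Simple: Adjuster 2 134/177 = 75.7%, the junior adjuster 70/84 = 83.3% → the junior adjuster
Overall: Adjuster 2 386/1280 = 30.2%, the junior adjuster 199/1405 = 14.2% → Adjuster 2
Neither sweeps: Adjuster 2 wins 1 of 2 groups, the junior adjuster wins 1. Adjuster 2 wins overall but not every group — no Simpson reversal.

No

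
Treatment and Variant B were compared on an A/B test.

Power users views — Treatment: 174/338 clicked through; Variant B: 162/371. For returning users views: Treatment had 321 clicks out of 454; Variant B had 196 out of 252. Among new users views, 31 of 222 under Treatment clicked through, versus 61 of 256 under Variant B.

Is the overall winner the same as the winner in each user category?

No

Power users: Treatment 174/338 = 51.5%, Variant B 162/371 = 43.7% → Treatment
Returning users: Treatment 321/454 = 70.7%, Variant B 196/252 = 77.8% → Variant B
New users: Treatment 31/222 = 14.0%, Variant B 61/256 = 23.8% → Variant B
Overall: Treatment 526/1014 = 51.9%, Variant B 419/879 = 47.7% → Treatment
Neither sweeps: Treatment wins 1 of 3 groups, Variant B wins 2. Treatment wins overall but not every group — no Simpson reversal.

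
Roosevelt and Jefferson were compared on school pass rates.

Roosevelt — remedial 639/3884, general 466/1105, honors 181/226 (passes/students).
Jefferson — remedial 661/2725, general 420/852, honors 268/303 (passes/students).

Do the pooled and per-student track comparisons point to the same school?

Yes

Remedial: Roosevelt 639/3884 = 16.5%, Jefferson 661/2725 = 24.3% → Jefferson
General: Roosevelt 466/1105 = 42.2%, Jefferson 420/852 = 49.3% → Jefferson
Honors: Roosevelt 181/226 = 80.1%, Jefferson 268/303 = 88.4% → Jefferson
Overall: Roosevelt 1286/5215 = 24.7%, Jefferson 1349/3880 = 34.8% → Jefferson
Jefferson wins overall and in every student group — no reversal.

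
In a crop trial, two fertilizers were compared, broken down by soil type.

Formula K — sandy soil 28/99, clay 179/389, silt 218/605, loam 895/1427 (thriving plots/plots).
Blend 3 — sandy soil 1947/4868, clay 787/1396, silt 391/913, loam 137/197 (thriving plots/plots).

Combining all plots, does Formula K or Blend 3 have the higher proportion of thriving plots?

Sandy soil: Formula K 28/99 = 28.3%, Blend 3 1947/4868 = 40.0% → Blend 3
Clay: Formula K 179/389 = 46.0%, Blend 3 787/1396 = 56.4% → Blend 3
Silt: Formula K 218/605 = 36.0%, Blend 3 391/913 = 42.8% → Blend 3
Loam: Formula K 895/1427 = 62.7%, Blend 3 137/197 = 69.5% → Blend 3
Overall: Formula K 1320/2520 = 52.4%, Blend 3 3262/7374 = 44.2% → Formula K
(Blend 3 wins every soil group but Formula K wins overall — Blend 3's plots skew toward the low-rate sandy soil group.)

Formula K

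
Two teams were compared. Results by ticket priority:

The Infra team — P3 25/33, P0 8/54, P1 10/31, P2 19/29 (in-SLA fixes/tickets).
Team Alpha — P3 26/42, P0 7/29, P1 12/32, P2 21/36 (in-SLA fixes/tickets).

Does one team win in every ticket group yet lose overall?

No

P3: the Infra team 25/33 = 75.8%, Team Alpha 26/42 = 61.9% → the Infra team
P0: the Infra team 8/54 = 14.8%, Team Alpha 7/29 = 24.1% → Team Alpha
P1: the Infra team 10/31 = 32.3%, Team Alpha 12/32 = 37.5% → Team Alpha
P2: the Infra team 19/29 = 65.5%, Team Alpha 21/36 = 58.3% → the Infra team
Overall: the Infra team 62/147 = 42.2%, Team Alpha 66/139 = 47.5% → Team Alpha
Neither sweeps: the Infra team wins 2 of 4 groups, Team Alpha wins 2. Team Alpha wins overall but not every group — no Simpson reversal.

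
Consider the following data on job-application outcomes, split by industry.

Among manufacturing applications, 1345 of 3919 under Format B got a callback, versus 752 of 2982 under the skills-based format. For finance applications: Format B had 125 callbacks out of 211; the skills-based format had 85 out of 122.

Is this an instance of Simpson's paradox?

Manufacturing: Format B 1345/3919 = 34.3%, the skills-based format 752/2982 = 25.2% → Format B
Finance: Format B 125/211 = 59.2%, the skills-based format 85/122 = 69.7% → the skills-based format
Overall: Format B 1470/4130 = 35.6%, the skills-based format 837/3104 = 27.0% → Format B
Neither sweeps: Format B wins 1 of 2 groups, the skills-based format wins 1. Format B wins overall but not every group — no Simpson reversal.

No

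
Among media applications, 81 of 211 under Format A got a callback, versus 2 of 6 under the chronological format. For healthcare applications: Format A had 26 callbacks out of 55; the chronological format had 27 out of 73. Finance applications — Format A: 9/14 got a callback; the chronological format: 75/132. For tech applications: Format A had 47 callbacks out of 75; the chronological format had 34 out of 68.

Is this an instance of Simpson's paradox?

Media: Format A 81/211 = 38.4%, the chronological format 2/6 = 33.3% → Format A
Healthcare: Format A 26/55 = 47.3%, the chronological format 27/73 = 37.0% → Format A
Finance: Format A 9/14 = 64.3%, the chronological format 75/132 = 56.8% → Format A
Tech: Format A 47/75 = 62.7%, the chronological format 34/68 = 50.0% → Format A
Overall: Format A 163/355 = 45.9%, the chronological format 138/279 = 49.5% → the chronological format
Format A wins each industry group but the chronological format wins overall — the comparison reverses. Format A's applications skew toward media, which has a lower base rate.

Yes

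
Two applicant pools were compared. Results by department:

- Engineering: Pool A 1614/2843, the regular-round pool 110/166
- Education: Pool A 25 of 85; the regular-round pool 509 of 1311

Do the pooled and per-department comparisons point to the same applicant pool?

Engineering: Pool A 1614/2843 = 56.8%, the regular-round pool 110/166 = 66.3% → the regular-round pool
Education: Pool A 25/85 = 29.4%, the regular-round pool 509/1311 = 38.8% → the regular-round pool
Overall: Pool A 1639/2928 = 56.0%, the regular-round pool 619/1477 = 41.9% → Pool A
The regular-round pool wins each department group but Pool A wins overall — the comparison reverses. The regular-round pool's applicants skew toward Education, which has a lower base rate.

No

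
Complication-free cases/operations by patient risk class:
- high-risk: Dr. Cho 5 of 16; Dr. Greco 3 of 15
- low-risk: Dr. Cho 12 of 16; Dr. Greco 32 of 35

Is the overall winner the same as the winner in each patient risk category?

High-risk: Dr. Cho 5/16 = 31.2%, Dr. Greco 3/15 = 20.0% → Dr. Cho
Low-risk: Dr. Cho 12/16 = 75.0%, Dr. Greco 32/35 = 91.4% → Dr. Greco
Overall: Dr. Cho 17/32 = 53.1%, Dr. Greco 35/50 = 70.0% → Dr. Greco
Neither sweeps: Dr. Cho wins 1 of 2 groups, Dr. Greco wins 1. Dr. Greco wins overall but not every group — no Simpson reversal.

No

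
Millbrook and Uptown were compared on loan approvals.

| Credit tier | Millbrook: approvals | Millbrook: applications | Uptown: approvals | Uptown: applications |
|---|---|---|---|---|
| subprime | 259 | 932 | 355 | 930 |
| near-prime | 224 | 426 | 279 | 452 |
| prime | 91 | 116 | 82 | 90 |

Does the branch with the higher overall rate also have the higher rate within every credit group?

Yes

Subprime: Millbrook 259/932 = 27.8%, Uptown 355/930 = 38.2% → Uptown
Near-prime: Millbrook 224/426 = 52.6%, Uptown 279/452 = 61.7% → Uptown
Prime: Millbrook 91/116 = 78.4%, Uptown 82/90 = 91.1% → Uptown
Overall: Millbrook 574/1474 = 38.9%, Uptown 716/1472 = 48.6% → Uptown
Uptown wins overall and in every credit group — no reversal.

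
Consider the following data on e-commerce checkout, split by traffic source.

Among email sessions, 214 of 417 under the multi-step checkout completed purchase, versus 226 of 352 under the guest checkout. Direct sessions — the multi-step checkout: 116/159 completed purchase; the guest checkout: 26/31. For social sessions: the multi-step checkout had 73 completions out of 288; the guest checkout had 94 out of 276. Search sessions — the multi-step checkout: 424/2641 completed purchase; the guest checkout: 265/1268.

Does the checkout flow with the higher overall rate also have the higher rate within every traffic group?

Yes

Email: the multi-step checkout 214/417 = 51.3%, the guest checkout 226/352 = 64.2% → the guest checkout
Direct: the multi-step checkout 116/159 = 73.0%, the guest checkout 26/31 = 83.9% → the guest checkout
Social: the multi-step checkout 73/288 = 25.3%, the guest checkout 94/276 = 34.1% → the guest checkout
Search: the multi-step checkout 424/2641 = 16.1%, the guest checkout 265/1268 = 20.9% → the guest checkout
Overall: the multi-step checkout 827/3505 = 23.6%, the guest checkout 611/1927 = 31.7% → the guest checkout
The guest checkout wins overall and in every traffic group — no reversal.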